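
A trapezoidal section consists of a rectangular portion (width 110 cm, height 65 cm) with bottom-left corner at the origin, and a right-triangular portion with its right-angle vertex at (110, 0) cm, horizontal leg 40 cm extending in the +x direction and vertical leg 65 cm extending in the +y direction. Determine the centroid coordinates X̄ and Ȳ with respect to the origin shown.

X̄ = 65.51 cm, Ȳ = 30.83 cm

rectangular portion: A = 110 × 65 = 7150.00, centroid at (55.00, 32.50).
triangular portion: A = ½·40·65 = 1300.00, centroid at (123.33, 21.67).
ΣA = 8450.00 cm²
ΣAX̄ = (7150.00)(55.00) + (1300.00)(123.33) = 553583.33 cm³
ΣAȲ = (7150.00)(32.50) + (1300.00)(21.67) = 260541.67 cm³
X̄ = 553583.33 / 8450.00 = 65.51 cm
Ȳ = 260541.67 / 8450.00 = 30.83 cm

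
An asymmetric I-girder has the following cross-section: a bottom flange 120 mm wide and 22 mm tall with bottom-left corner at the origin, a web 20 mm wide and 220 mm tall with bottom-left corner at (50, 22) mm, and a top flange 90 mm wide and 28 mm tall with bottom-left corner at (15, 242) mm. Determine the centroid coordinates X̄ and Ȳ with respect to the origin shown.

X̄ = 60.00 mm, Ȳ = 131.27 mm

bottom flange: A = 120 × 22 = 2640.00, centroid at (60.00, 11.00).
web: A = 20 × 220 = 4400.00, centroid at (60.00, 132.00).
top flange: A = 90 × 28 = 2520.00, centroid at (60.00, 256.00).
ΣA = 9560.00 mm²
ΣAX̄ = (2640.00)(60.00) + (4400.00)(60.00) + (2520.00)(60.00) = 573600.00 mm³
ΣAȲ = (2640.00)(11.00) + (4400.00)(132.00) + (2520.00)(256.00) = 1254960.00 mm³
X̄ = 573600.00 / 9560.00 = 60.00 mm
Ȳ = 1254960.00 / 9560.00 = 131.27 mm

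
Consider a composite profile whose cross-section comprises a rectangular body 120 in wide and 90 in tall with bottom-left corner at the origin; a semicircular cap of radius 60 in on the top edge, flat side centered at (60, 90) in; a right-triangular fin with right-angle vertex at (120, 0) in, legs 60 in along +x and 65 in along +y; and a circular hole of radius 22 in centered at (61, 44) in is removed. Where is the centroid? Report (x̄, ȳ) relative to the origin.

rectangular body: A = 120 × 90 = 10800.00, centroid at (60.00, 45.00).
semicircular top: A = ½π·60² = 5654.87, centroid at (60.00, 115.46).
triangular fin: A = ½·60·65 = 1950.00, centroid at (140.00, 21.67).
hole: A = −π·22² = -1520.53, centroid at (61.00, 44.00).
ΣA = 16884.34 in²
ΣAx̄ = (10800.00)(60.00) + (5654.87)(60.00) + (1950.00)(140.00) + (-1520.53)(61.00) = 1167539.63 in³
ΣAȳ = (10800.00)(45.00) + (5654.87)(115.46) + (1950.00)(21.67) + (-1520.53)(44.00) = 1114284.65 in³
x̄ = 1167539.63 / 16884.34 = 69.15 in
ȳ = 1114284.65 / 16884.34 = 66.00 in

x̄ = 69.15 in, ȳ = 66.00 in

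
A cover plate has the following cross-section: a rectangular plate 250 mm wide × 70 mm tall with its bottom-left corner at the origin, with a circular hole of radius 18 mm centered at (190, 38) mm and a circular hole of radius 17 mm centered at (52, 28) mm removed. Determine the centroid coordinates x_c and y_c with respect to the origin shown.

Part | A | x̄ᵢ | ȳᵢ | A·x̄ᵢ | A·ȳᵢ
plate | 17500.00 | 125.00 | 35.00 | 2187500.00 | 612500.00
hole 1 | -1017.88 | 190.00 | 38.00 | -193396.44 | -38679.29
hole 2 | -907.92 | 52.00 | 28.00 | -47211.85 | -25421.77
Σ | 15574.20 |  |  | 1946891.70 | 548398.94
x_c = 1946891.70 / 15574.20 = 125.01 mm
y_c = 548398.94 / 15574.20 = 35.21 mm

x_c = 125.01 mm, y_c = 35.21 mm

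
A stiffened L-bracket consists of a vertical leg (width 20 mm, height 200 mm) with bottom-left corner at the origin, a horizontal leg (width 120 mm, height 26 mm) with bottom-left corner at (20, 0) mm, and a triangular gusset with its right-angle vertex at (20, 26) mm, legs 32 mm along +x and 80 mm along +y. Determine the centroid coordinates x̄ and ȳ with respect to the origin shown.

vertical leg: A = 20 × 200 = 4000.00, centroid at (10.00, 100.00).
horizontal leg: A = 120 × 26 = 3120.00, centroid at (80.00, 13.00).
gusset: A = ½·32·80 = 1280.00, centroid at (30.67, 52.67).
ΣA = 8400.00 mm²
ΣAx̄ = (4000.00)(10.00) + (3120.00)(80.00) + (1280.00)(30.67) = 328853.33 mm³
ΣAȳ = (4000.00)(100.00) + (3120.00)(13.00) + (1280.00)(52.67) = 507973.33 mm³
x̄ = 328853.33 / 8400.00 = 39.15 mm
ȳ = 507973.33 / 8400.00 = 60.47 mm

x̄ = 39.15 mm, ȳ = 60.47 mm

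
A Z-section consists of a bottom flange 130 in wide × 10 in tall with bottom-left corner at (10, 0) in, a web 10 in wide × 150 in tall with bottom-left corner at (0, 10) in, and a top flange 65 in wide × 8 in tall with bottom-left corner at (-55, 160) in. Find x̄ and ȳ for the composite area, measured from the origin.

x̄ = 28.10 in, ȳ = 66.05 in

bottom flange: A = 130 × 10 = 1300.00, centroid at (75.00, 5.00).
web: A = 10 × 150 = 1500.00, centroid at (5.00, 85.00).
top flange: A = 65 × 8 = 520.00, centroid at (-22.50, 164.00).
ΣA = 3320.00 in², ΣAx̄ = 93300.00 in³, ΣAȳ = 219280.00 in³.
x̄ = 93300.00/3320.00 = 28.10 in; ȳ = 219280.00/3320.00 = 66.05 in.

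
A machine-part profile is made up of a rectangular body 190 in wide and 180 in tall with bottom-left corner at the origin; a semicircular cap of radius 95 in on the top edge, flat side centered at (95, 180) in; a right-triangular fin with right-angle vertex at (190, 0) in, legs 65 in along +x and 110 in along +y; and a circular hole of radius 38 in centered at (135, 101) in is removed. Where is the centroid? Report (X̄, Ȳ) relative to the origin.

X̄ = 99.97 in, Ȳ = 123.89 in

rectangular body: A = 190 × 180 = 34200.00, centroid at (95.00, 90.00).
semicircular top: A = ½π·95² = 14176.44, centroid at (95.00, 220.32).
triangular fin: A = ½·65·110 = 3575.00, centroid at (211.67, 36.67).
hole: A = −π·38² = -4536.46, centroid at (135.00, 101.00).
ΣA = 47414.98 in²
ΣAX̄ = (34200.00)(95.00) + (14176.44)(95.00) + (3575.00)(211.67) + (-4536.46)(135.00) = 4740047.76 in³
ΣAȲ = (34200.00)(90.00) + (14176.44)(220.32) + (3575.00)(36.67) + (-4536.46)(101.00) = 5874242.86 in³
X̄ = 4740047.76 / 47414.98 = 99.97 in
Ȳ = 5874242.86 / 47414.98 = 123.89 in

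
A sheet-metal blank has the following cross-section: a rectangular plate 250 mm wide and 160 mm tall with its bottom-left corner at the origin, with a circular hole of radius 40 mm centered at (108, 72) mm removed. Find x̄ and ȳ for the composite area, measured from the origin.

plate: A = 250 × 160 = 40000.00, centroid at (125.00, 80.00).
hole: A = −π·40² = -5026.55, centroid at (108.00, 72.00).
ΣA = 34973.45 mm², ΣAx̄ = 4457132.79 mm³, ΣAȳ = 2838088.53 mm³.
x̄ = 4457132.79/34973.45 = 127.44 mm; ȳ = 2838088.53/34973.45 = 81.15 mm.

x̄ = 127.44 mm, ȳ = 81.15 mm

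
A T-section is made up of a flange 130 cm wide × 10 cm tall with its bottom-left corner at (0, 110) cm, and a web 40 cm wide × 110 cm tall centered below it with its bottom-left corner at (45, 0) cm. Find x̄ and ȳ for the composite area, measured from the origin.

x̄ = 65.00 cm, ȳ = 68.68 cm

web: A = 40 × 110 = 4400.00, centroid at (65.00, 55.00).
flange: A = 130 × 10 = 1300.00, centroid at (65.00, 115.00).
ΣA = 5700.00 cm²
ΣAx̄ = (4400.00)(65.00) + (1300.00)(65.00) = 370500.00 cm³
ΣAȳ = (4400.00)(55.00) + (1300.00)(115.00) = 391500.00 cm³
x̄ = 370500.00 / 5700.00 = 65.00 cm
ȳ = 391500.00 / 5700.00 = 68.68 cm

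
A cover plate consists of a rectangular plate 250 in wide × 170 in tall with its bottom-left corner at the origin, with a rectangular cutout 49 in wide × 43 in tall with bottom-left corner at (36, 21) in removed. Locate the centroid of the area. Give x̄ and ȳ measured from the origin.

plate: A = 250 × 170 = 42500.00, centroid at (125.00, 85.00).
hole: A = −(49 × 43) = -2107.00, centroid at (60.50, 42.50).
ΣA = 40393.00 in², ΣAx̄ = 5185026.50 in³, ΣAȳ = 3522952.50 in³.
x̄ = 5185026.50/40393.00 = 128.36 in; ȳ = 3522952.50/40393.00 = 87.22 in.

x̄ = 128.36 in, ȳ = 87.22 in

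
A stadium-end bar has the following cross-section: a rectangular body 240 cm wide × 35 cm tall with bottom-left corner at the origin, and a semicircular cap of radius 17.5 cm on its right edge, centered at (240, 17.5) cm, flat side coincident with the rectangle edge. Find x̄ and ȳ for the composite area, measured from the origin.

x̄ = 126.90 cm, ȳ = 17.50 cm

Part | A | x̄ᵢ | ȳᵢ | A·x̄ᵢ | A·ȳᵢ
rectangular body | 8400.00 | 120.00 | 17.50 | 1008000.00 | 147000.00
semicircular end | 481.06 | 247.43 | 17.50 | 119026.45 | 8418.49
Σ | 8881.06 |  |  | 1127026.45 | 155418.49
x̄ = 1127026.45 / 8881.06 = 126.90 cm
ȳ = 155418.49 / 8881.06 = 17.50 cm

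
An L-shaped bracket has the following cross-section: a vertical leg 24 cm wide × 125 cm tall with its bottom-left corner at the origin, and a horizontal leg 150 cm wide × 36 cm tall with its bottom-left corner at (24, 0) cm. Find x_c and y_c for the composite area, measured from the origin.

Part | A | x̄ᵢ | ȳᵢ | A·x̄ᵢ | A·ȳᵢ
vertical leg | 3000.00 | 12.00 | 62.50 | 36000.00 | 187500.00
horizontal leg | 5400.00 | 99.00 | 18.00 | 534600.00 | 97200.00
Σ | 8400.00 |  |  | 570600.00 | 284700.00
x_c = 570600.00 / 8400.00 = 67.93 cm
y_c = 284700.00 / 8400.00 = 33.89 cm

x_c = 67.93 cm, y_c = 33.89 cm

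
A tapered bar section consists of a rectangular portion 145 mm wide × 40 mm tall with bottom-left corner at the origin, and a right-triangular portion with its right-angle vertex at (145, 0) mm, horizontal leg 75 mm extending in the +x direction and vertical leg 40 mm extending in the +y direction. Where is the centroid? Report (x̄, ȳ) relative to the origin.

x̄ = 92.53 mm, ȳ = 18.63 mm

rectangular portion: A = 145 × 40 = 5800.00, centroid at (72.50, 20.00).
triangular portion: A = ½·75·40 = 1500.00, centroid at (170.00, 13.33).
ΣA = 7300.00 mm²
ΣAx̄ = (5800.00)(72.50) + (1500.00)(170.00) = 675500.00 mm³
ΣAȳ = (5800.00)(20.00) + (1500.00)(13.33) = 136000.00 mm³
x̄ = 675500.00 / 7300.00 = 92.53 mm
ȳ = 136000.00 / 7300.00 = 18.63 mm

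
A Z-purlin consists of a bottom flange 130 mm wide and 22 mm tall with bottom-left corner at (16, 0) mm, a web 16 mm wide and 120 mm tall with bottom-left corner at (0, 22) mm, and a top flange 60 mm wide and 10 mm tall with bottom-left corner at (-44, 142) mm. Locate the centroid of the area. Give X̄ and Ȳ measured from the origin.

Part | A | x̄ᵢ | ȳᵢ | A·x̄ᵢ | A·ȳᵢ
bottom flange | 2860.00 | 81.00 | 11.00 | 231660.00 | 31460.00
web | 1920.00 | 8.00 | 82.00 | 15360.00 | 157440.00
top flange | 600.00 | -14.00 | 147.00 | -8400.00 | 88200.00
Σ | 5380.00 |  |  | 238620.00 | 277100.00
X̄ = 238620.00 / 5380.00 = 44.35 mm
Ȳ = 277100.00 / 5380.00 = 51.51 mm

X̄ = 44.35 mm, Ȳ = 51.51 mm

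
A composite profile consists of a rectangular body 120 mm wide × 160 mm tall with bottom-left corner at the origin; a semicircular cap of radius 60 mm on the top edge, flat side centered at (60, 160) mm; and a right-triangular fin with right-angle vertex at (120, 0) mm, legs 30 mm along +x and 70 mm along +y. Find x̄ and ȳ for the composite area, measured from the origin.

Part | A | x̄ᵢ | ȳᵢ | A·x̄ᵢ | A·ȳᵢ
rectangular body | 19200.00 | 60.00 | 80.00 | 1152000.00 | 1536000.00
semicircular top | 5654.87 | 60.00 | 185.46 | 339292.01 | 1048778.68
triangular fin | 1050.00 | 130.00 | 23.33 | 136500.00 | 24500.00
Σ | 25904.87 |  |  | 1627792.01 | 2609278.68
x̄ = 1627792.01 / 25904.87 = 62.84 mm
ȳ = 2609278.68 / 25904.87 = 100.73 mm

x̄ = 62.84 mm, ȳ = 100.73 mm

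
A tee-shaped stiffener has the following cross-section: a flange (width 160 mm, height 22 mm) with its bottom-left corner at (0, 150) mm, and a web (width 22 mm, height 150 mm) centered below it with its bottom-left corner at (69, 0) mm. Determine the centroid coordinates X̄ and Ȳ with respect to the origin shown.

X̄ = 80.00 mm, Ȳ = 119.39 mm

web: A = 22 × 150 = 3300.00, centroid at (80.00, 75.00).
flange: A = 160 × 22 = 3520.00, centroid at (80.00, 161.00).
ΣA = 6820.00 mm²
ΣAX̄ = (3300.00)(80.00) + (3520.00)(80.00) = 545600.00 mm³
ΣAȲ = (3300.00)(75.00) + (3520.00)(161.00) = 814220.00 mm³
X̄ = 545600.00 / 6820.00 = 80.00 mm
Ȳ = 814220.00 / 6820.00 = 119.39 mm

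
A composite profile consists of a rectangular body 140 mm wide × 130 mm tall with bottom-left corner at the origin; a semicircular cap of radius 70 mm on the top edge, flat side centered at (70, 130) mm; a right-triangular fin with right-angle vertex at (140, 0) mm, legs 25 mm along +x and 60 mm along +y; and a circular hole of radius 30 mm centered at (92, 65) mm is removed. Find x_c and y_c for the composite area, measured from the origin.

x_c = 69.86 mm, y_c = 94.19 mm

Part | A | x̄ᵢ | ȳᵢ | A·x̄ᵢ | A·ȳᵢ
rectangular body | 18200.00 | 70.00 | 65.00 | 1274000.00 | 1183000.00
semicircular top | 7696.90 | 70.00 | 159.71 | 538783.14 | 1229263.93
triangular fin | 750.00 | 148.33 | 20.00 | 111250.00 | 15000.00
hole | -2827.43 | 92.00 | 65.00 | -260123.87 | -183783.17
Σ | 23819.47 |  |  | 1663909.27 | 2243480.76
x_c = 1663909.27 / 23819.47 = 69.86 mm
y_c = 2243480.76 / 23819.47 = 94.19 mm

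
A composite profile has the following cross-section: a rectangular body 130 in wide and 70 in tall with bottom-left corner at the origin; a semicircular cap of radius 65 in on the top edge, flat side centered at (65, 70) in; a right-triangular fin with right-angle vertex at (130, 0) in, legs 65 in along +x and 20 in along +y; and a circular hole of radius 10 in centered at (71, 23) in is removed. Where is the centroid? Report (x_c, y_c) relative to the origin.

rectangular body: A = 130 × 70 = 9100.00, centroid at (65.00, 35.00).
semicircular top: A = ½π·65² = 6636.61, centroid at (65.00, 97.59).
triangular fin: A = ½·65·20 = 650.00, centroid at (151.67, 6.67).
hole: A = −π·10² = -314.16, centroid at (71.00, 23.00).
ΣA = 16072.46 in², ΣAx_c = 1099157.97 in³, ΣAy_c = 963254.02 in³.
x_c = 1099157.97/16072.46 = 68.39 in; y_c = 963254.02/16072.46 = 59.93 in.

x_c = 68.39 in, y_c = 59.93 in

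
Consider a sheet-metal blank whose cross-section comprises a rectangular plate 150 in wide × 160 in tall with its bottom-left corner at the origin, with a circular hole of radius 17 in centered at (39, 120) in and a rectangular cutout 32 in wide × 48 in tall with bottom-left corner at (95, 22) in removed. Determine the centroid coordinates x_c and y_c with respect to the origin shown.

x_c = 73.95 in, y_c = 80.74 in

plate: A = 150 × 160 = 24000.00, centroid at (75.00, 80.00).
hole 1: A = −π·17² = -907.92, centroid at (39.00, 120.00).
hole 2: A = −(32 × 48) = -1536.00, centroid at (111.00, 46.00).
ΣA = 21556.08 in², ΣAx_c = 1594095.11 in³, ΣAy_c = 1740393.57 in³.
x_c = 1594095.11/21556.08 = 73.95 in; y_c = 1740393.57/21556.08 = 80.74 in.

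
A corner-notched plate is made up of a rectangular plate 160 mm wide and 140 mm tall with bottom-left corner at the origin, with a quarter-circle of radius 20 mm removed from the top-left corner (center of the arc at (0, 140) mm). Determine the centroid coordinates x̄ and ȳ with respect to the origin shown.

Part | A | x̄ᵢ | ȳᵢ | A·x̄ᵢ | A·ȳᵢ
plate | 22400.00 | 80.00 | 70.00 | 1792000.00 | 1568000.00
removed quarter-circle | -314.16 | 8.49 | 131.51 | -2666.67 | -41315.63
Σ | 22085.84 |  |  | 1789333.33 | 1526684.37
x̄ = 1789333.33 / 22085.84 = 81.02 mm
ȳ = 1526684.37 / 22085.84 = 69.13 mm

x̄ = 81.02 mm, ȳ = 69.13 mm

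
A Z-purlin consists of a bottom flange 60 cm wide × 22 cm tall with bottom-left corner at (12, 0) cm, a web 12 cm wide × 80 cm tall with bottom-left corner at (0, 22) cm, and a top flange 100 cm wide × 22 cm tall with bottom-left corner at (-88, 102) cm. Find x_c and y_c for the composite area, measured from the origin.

Part | A | x̄ᵢ | ȳᵢ | A·x̄ᵢ | A·ȳᵢ
bottom flange | 1320.00 | 42.00 | 11.00 | 55440.00 | 14520.00
web | 960.00 | 6.00 | 62.00 | 5760.00 | 59520.00
top flange | 2200.00 | -38.00 | 113.00 | -83600.00 | 248600.00
Σ | 4480.00 |  |  | -22400.00 | 322640.00
x_c = -22400.00 / 4480.00 = -5.00 cm
y_c = 322640.00 / 4480.00 = 72.02 cm

x_c = -5.00 cm, y_c = 72.02 cm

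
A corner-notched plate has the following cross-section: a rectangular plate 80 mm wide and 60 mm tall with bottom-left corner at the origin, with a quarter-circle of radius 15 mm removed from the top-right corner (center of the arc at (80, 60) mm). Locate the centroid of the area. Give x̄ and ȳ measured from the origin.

plate: A = 80 × 60 = 4800.00, centroid at (40.00, 30.00).
removed quarter-circle: A = −¼π·15² = -176.71, centroid at (73.63, 53.63).
ΣA = 4623.29 mm², ΣAx̄ = 178987.83 mm³, ΣAȳ = 134522.12 mm³.
x̄ = 178987.83/4623.29 = 38.71 mm; ȳ = 134522.12/4623.29 = 29.10 mm.

x̄ = 38.71 mm, ȳ = 29.10 mm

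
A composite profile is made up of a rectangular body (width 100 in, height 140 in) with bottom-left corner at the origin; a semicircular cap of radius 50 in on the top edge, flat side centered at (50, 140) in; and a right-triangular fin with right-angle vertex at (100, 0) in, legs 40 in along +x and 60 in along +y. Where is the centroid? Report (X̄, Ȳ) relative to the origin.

X̄ = 53.97 in, Ȳ = 85.59 in

Part | A | x̄ᵢ | ȳᵢ | A·x̄ᵢ | A·ȳᵢ
rectangular body | 14000.00 | 50.00 | 70.00 | 700000.00 | 980000.00
semicircular top | 3926.99 | 50.00 | 161.22 | 196349.54 | 633112.05
triangular fin | 1200.00 | 113.33 | 20.00 | 136000.00 | 24000.00
Σ | 19126.99 |  |  | 1032349.54 | 1637112.05
X̄ = 1032349.54 / 19126.99 = 53.97 in
Ȳ = 1637112.05 / 19126.99 = 85.59 in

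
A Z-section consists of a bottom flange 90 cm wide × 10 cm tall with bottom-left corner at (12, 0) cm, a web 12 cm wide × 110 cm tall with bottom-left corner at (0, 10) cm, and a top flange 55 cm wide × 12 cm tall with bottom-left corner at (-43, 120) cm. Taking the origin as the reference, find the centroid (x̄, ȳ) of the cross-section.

bottom flange: A = 90 × 10 = 900.00, centroid at (57.00, 5.00).
web: A = 12 × 110 = 1320.00, centroid at (6.00, 65.00).
top flange: A = 55 × 12 = 660.00, centroid at (-15.50, 126.00).
ΣA = 2880.00 cm²
ΣAx̄ = (900.00)(57.00) + (1320.00)(6.00) + (660.00)(-15.50) = 48990.00 cm³
ΣAȳ = (900.00)(5.00) + (1320.00)(65.00) + (660.00)(126.00) = 173460.00 cm³
x̄ = 48990.00 / 2880.00 = 17.01 cm
ȳ = 173460.00 / 2880.00 = 60.23 cm

x̄ = 17.01 cm, ȳ = 60.23 cm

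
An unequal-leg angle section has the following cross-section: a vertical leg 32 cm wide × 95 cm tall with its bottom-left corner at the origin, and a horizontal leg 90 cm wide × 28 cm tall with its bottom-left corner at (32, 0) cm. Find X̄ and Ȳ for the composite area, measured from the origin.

vertical leg: A = 32 × 95 = 3040.00, centroid at (16.00, 47.50).
horizontal leg: A = 90 × 28 = 2520.00, centroid at (77.00, 14.00).
ΣA = 5560.00 cm², ΣAX̄ = 242680.00 cm³, ΣAȲ = 179680.00 cm³.
X̄ = 242680.00/5560.00 = 43.65 cm; Ȳ = 179680.00/5560.00 = 32.32 cm.

X̄ = 43.65 cm, Ȳ = 32.32 cm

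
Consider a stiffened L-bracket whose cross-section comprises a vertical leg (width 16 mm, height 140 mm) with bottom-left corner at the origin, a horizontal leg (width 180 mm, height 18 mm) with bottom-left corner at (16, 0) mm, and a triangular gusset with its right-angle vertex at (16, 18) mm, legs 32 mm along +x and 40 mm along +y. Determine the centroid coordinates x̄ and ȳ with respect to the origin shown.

vertical leg: A = 16 × 140 = 2240.00, centroid at (8.00, 70.00).
horizontal leg: A = 180 × 18 = 3240.00, centroid at (106.00, 9.00).
gusset: A = ½·32·40 = 640.00, centroid at (26.67, 31.33).
ΣA = 6120.00 mm²
ΣAx̄ = (2240.00)(8.00) + (3240.00)(106.00) + (640.00)(26.67) = 378426.67 mm³
ΣAȳ = (2240.00)(70.00) + (3240.00)(9.00) + (640.00)(31.33) = 206013.33 mm³
x̄ = 378426.67 / 6120.00 = 61.83 mm
ȳ = 206013.33 / 6120.00 = 33.66 mm

x̄ = 61.83 mm, ȳ = 33.66 mm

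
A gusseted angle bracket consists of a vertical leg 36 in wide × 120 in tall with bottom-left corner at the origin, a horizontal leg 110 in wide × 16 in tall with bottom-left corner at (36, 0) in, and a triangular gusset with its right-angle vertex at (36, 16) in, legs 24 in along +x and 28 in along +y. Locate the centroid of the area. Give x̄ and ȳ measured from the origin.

Part | A | x̄ᵢ | ȳᵢ | A·x̄ᵢ | A·ȳᵢ
vertical leg | 4320.00 | 18.00 | 60.00 | 77760.00 | 259200.00
horizontal leg | 1760.00 | 91.00 | 8.00 | 160160.00 | 14080.00
gusset | 336.00 | 44.00 | 25.33 | 14784.00 | 8512.00
Σ | 6416.00 |  |  | 252704.00 | 281792.00
x̄ = 252704.00 / 6416.00 = 39.39 in
ȳ = 281792.00 / 6416.00 = 43.92 in

x̄ = 39.39 in, ȳ = 43.92 in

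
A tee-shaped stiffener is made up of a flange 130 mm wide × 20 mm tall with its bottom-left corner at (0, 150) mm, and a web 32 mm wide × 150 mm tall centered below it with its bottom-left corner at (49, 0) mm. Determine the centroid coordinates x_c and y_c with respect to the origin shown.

x_c = 65.00 mm, y_c = 104.86 mm

web: A = 32 × 150 = 4800.00, centroid at (65.00, 75.00).
flange: A = 130 × 20 = 2600.00, centroid at (65.00, 160.00).
ΣA = 7400.00 mm²
ΣAx_c = (4800.00)(65.00) + (2600.00)(65.00) = 481000.00 mm³
ΣAy_c = (4800.00)(75.00) + (2600.00)(160.00) = 776000.00 mm³
x_c = 481000.00 / 7400.00 = 65.00 mm
y_c = 776000.00 / 7400.00 = 104.86 mm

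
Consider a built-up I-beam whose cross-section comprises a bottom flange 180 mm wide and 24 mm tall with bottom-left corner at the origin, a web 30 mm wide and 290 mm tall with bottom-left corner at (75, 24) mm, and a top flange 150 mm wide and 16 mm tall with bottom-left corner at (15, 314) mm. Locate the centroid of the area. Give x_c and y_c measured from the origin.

x_c = 90.00 mm, y_c = 148.83 mm

bottom flange: A = 180 × 24 = 4320.00, centroid at (90.00, 12.00).
web: A = 30 × 290 = 8700.00, centroid at (90.00, 169.00).
top flange: A = 150 × 16 = 2400.00, centroid at (90.00, 322.00).
ΣA = 15420.00 mm²
ΣAx_c = (4320.00)(90.00) + (8700.00)(90.00) + (2400.00)(90.00) = 1387800.00 mm³
ΣAy_c = (4320.00)(12.00) + (8700.00)(169.00) + (2400.00)(322.00) = 2294940.00 mm³
x_c = 1387800.00 / 15420.00 = 90.00 mm
y_c = 2294940.00 / 15420.00 = 148.83 mm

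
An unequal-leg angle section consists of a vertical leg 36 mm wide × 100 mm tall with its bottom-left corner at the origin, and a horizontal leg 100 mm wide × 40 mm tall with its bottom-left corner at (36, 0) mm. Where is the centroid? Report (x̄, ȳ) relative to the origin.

x̄ = 53.79 mm, ȳ = 34.21 mm

Part | A | x̄ᵢ | ȳᵢ | A·x̄ᵢ | A·ȳᵢ
vertical leg | 3600.00 | 18.00 | 50.00 | 64800.00 | 180000.00
horizontal leg | 4000.00 | 86.00 | 20.00 | 344000.00 | 80000.00
Σ | 7600.00 |  |  | 408800.00 | 260000.00
x̄ = 408800.00 / 7600.00 = 53.79 mm
ȳ = 260000.00 / 7600.00 = 34.21 mm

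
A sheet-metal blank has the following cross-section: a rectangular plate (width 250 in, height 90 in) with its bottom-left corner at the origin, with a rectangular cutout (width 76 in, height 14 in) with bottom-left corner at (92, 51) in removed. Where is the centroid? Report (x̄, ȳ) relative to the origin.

x̄ = 124.75 in, ȳ = 44.35 in

plate: A = 250 × 90 = 22500.00, centroid at (125.00, 45.00).
hole: A = −(76 × 14) = -1064.00, centroid at (130.00, 58.00).
ΣA = 21436.00 in²
ΣAx̄ = (22500.00)(125.00) + (-1064.00)(130.00) = 2674180.00 in³
ΣAȳ = (22500.00)(45.00) + (-1064.00)(58.00) = 950788.00 in³
x̄ = 2674180.00 / 21436.00 = 124.75 in
ȳ = 950788.00 / 21436.00 = 44.35 in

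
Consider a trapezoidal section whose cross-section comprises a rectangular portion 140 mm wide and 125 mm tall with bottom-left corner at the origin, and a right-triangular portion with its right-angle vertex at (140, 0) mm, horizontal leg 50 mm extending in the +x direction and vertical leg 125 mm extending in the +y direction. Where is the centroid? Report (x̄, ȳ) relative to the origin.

x̄ = 83.13 mm, ȳ = 59.34 mm

rectangular portion: A = 140 × 125 = 17500.00, centroid at (70.00, 62.50).
triangular portion: A = ½·50·125 = 3125.00, centroid at (156.67, 41.67).
ΣA = 20625.00 mm²
ΣAx̄ = (17500.00)(70.00) + (3125.00)(156.67) = 1714583.33 mm³
ΣAȳ = (17500.00)(62.50) + (3125.00)(41.67) = 1223958.33 mm³
x̄ = 1714583.33 / 20625.00 = 83.13 mm
ȳ = 1223958.33 / 20625.00 = 59.34 mm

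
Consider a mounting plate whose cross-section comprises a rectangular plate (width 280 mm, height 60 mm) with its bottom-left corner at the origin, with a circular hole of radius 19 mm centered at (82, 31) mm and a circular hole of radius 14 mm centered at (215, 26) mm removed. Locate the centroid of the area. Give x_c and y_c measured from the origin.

x_c = 141.30 mm, y_c = 30.09 mm

plate: A = 280 × 60 = 16800.00, centroid at (140.00, 30.00).
hole 1: A = −π·19² = -1134.11, centroid at (82.00, 31.00).
hole 2: A = −π·14² = -615.75, centroid at (215.00, 26.00).
ΣA = 15050.13 mm²
ΣAx_c = (16800.00)(140.00) + (-1134.11)(82.00) + (-615.75)(215.00) = 2126615.86 mm³
ΣAy_c = (16800.00)(30.00) + (-1134.11)(31.00) + (-615.75)(26.00) = 452832.88 mm³
x_c = 2126615.86 / 15050.13 = 141.30 mm
y_c = 452832.88 / 15050.13 = 30.09 mm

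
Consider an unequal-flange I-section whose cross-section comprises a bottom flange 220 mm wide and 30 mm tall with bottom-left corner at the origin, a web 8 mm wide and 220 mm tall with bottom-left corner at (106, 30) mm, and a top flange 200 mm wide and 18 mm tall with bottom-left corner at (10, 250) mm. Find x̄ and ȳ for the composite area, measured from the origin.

bottom flange: A = 220 × 30 = 6600.00, centroid at (110.00, 15.00).
web: A = 8 × 220 = 1760.00, centroid at (110.00, 140.00).
top flange: A = 200 × 18 = 3600.00, centroid at (110.00, 259.00).
ΣA = 11960.00 mm²
ΣAx̄ = (6600.00)(110.00) + (1760.00)(110.00) + (3600.00)(110.00) = 1315600.00 mm³
ΣAȳ = (6600.00)(15.00) + (1760.00)(140.00) + (3600.00)(259.00) = 1277800.00 mm³
x̄ = 1315600.00 / 11960.00 = 110.00 mm
ȳ = 1277800.00 / 11960.00 = 106.84 mm

x̄ = 110.00 mm, ȳ = 106.84 mm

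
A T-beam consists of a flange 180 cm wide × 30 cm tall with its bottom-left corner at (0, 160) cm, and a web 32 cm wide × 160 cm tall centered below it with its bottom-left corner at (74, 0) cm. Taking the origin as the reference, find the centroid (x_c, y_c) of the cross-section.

x_c = 90.00 cm, y_c = 128.76 cm

Part | A | x̄ᵢ | ȳᵢ | A·x̄ᵢ | A·ȳᵢ
web | 5120.00 | 90.00 | 80.00 | 460800.00 | 409600.00
flange | 5400.00 | 90.00 | 175.00 | 486000.00 | 945000.00
Σ | 10520.00 |  |  | 946800.00 | 1354600.00
x_c = 946800.00 / 10520.00 = 90.00 cm
y_c = 1354600.00 / 10520.00 = 128.76 cm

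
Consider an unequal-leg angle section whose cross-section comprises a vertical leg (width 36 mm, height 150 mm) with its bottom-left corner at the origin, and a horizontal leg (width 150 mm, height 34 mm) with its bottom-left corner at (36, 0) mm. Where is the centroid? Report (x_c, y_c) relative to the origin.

x_c = 63.17 mm, y_c = 46.83 mm

vertical leg: A = 36 × 150 = 5400.00, centroid at (18.00, 75.00).
horizontal leg: A = 150 × 34 = 5100.00, centroid at (111.00, 17.00).
ΣA = 10500.00 mm², ΣAx_c = 663300.00 mm³, ΣAy_c = 491700.00 mm³.
x_c = 663300.00/10500.00 = 63.17 mm; y_c = 491700.00/10500.00 = 46.83 mm.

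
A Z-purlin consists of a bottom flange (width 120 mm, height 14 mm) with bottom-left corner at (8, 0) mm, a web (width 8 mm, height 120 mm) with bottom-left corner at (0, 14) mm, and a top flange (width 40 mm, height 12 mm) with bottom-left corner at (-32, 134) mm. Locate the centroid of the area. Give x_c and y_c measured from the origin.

bottom flange: A = 120 × 14 = 1680.00, centroid at (68.00, 7.00).
web: A = 8 × 120 = 960.00, centroid at (4.00, 74.00).
top flange: A = 40 × 12 = 480.00, centroid at (-12.00, 140.00).
ΣA = 3120.00 mm²
ΣAx_c = (1680.00)(68.00) + (960.00)(4.00) + (480.00)(-12.00) = 112320.00 mm³
ΣAy_c = (1680.00)(7.00) + (960.00)(74.00) + (480.00)(140.00) = 150000.00 mm³
x_c = 112320.00 / 3120.00 = 36.00 mm
y_c = 150000.00 / 3120.00 = 48.08 mm

x_c = 36.00 mm, y_c = 48.08 mm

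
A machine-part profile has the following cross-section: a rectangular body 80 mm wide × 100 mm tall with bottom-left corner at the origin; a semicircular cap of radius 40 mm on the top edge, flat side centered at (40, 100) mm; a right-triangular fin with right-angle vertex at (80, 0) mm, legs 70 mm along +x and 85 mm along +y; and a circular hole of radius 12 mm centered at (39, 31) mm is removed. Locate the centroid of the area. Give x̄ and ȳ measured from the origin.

Part | A | x̄ᵢ | ȳᵢ | A·x̄ᵢ | A·ȳᵢ
rectangular body | 8000.00 | 40.00 | 50.00 | 320000.00 | 400000.00
semicircular top | 2513.27 | 40.00 | 116.98 | 100530.96 | 293994.08
triangular fin | 2975.00 | 103.33 | 28.33 | 307416.67 | 84291.67
hole | -452.39 | 39.00 | 31.00 | -17643.18 | -14024.07
Σ | 13035.88 |  |  | 710304.45 | 764261.68
x̄ = 710304.45 / 13035.88 = 54.49 mm
ȳ = 764261.68 / 13035.88 = 58.63 mm

x̄ = 54.49 mm, ȳ = 58.63 mm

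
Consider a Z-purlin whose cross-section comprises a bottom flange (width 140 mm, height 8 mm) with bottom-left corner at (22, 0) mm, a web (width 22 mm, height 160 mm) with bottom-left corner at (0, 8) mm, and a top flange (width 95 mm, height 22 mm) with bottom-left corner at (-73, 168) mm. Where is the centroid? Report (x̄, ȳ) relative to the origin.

bottom flange: A = 140 × 8 = 1120.00, centroid at (92.00, 4.00).
web: A = 22 × 160 = 3520.00, centroid at (11.00, 88.00).
top flange: A = 95 × 22 = 2090.00, centroid at (-25.50, 179.00).
ΣA = 6730.00 mm²
ΣAx̄ = (1120.00)(92.00) + (3520.00)(11.00) + (2090.00)(-25.50) = 88465.00 mm³
ΣAȳ = (1120.00)(4.00) + (3520.00)(88.00) + (2090.00)(179.00) = 688350.00 mm³
x̄ = 88465.00 / 6730.00 = 13.14 mm
ȳ = 688350.00 / 6730.00 = 102.28 mm

x̄ = 13.14 mm, ȳ = 102.28 mm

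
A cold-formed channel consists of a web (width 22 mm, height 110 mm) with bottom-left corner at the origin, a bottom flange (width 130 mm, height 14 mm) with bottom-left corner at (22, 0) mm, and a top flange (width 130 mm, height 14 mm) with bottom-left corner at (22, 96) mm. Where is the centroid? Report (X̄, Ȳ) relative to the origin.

X̄ = 56.65 mm, Ȳ = 55.00 mm

web: A = 22 × 110 = 2420.00, centroid at (11.00, 55.00).
bottom flange: A = 130 × 14 = 1820.00, centroid at (87.00, 7.00).
top flange: A = 130 × 14 = 1820.00, centroid at (87.00, 103.00).
ΣA = 6060.00 mm², ΣAX̄ = 343300.00 mm³, ΣAȲ = 333300.00 mm³.
X̄ = 343300.00/6060.00 = 56.65 mm; Ȳ = 333300.00/6060.00 = 55.00 mm.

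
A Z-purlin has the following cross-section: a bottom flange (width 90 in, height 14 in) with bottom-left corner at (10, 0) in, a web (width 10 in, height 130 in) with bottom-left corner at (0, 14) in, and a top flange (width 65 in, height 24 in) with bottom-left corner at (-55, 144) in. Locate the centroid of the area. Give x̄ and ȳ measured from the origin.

Part | A | x̄ᵢ | ȳᵢ | A·x̄ᵢ | A·ȳᵢ
bottom flange | 1260.00 | 55.00 | 7.00 | 69300.00 | 8820.00
web | 1300.00 | 5.00 | 79.00 | 6500.00 | 102700.00
top flange | 1560.00 | -22.50 | 156.00 | -35100.00 | 243360.00
Σ | 4120.00 |  |  | 40700.00 | 354880.00
x̄ = 40700.00 / 4120.00 = 9.88 in
ȳ = 354880.00 / 4120.00 = 86.14 in

x̄ = 9.88 in, ȳ = 86.14 in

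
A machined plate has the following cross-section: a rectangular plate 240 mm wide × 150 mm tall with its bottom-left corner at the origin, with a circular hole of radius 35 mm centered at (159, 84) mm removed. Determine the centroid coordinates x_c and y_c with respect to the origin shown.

plate: A = 240 × 150 = 36000.00, centroid at (120.00, 75.00).
hole: A = −π·35² = -3848.45, centroid at (159.00, 84.00).
ΣA = 32151.55 mm², ΣAx_c = 3708096.29 mm³, ΣAy_c = 2376730.12 mm³.
x_c = 3708096.29/32151.55 = 115.33 mm; y_c = 2376730.12/32151.55 = 73.92 mm.

x_c = 115.33 mm, y_c = 73.92 mm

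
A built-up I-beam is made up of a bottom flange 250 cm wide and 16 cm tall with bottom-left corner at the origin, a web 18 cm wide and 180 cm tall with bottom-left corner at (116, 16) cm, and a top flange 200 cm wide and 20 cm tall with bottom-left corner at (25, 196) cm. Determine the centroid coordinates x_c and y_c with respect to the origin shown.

x_c = 125.00 cm, y_c = 106.71 cm

bottom flange: A = 250 × 16 = 4000.00, centroid at (125.00, 8.00).
web: A = 18 × 180 = 3240.00, centroid at (125.00, 106.00).
top flange: A = 200 × 20 = 4000.00, centroid at (125.00, 206.00).
ΣA = 11240.00 cm², ΣAx_c = 1405000.00 cm³, ΣAy_c = 1199440.00 cm³.
x_c = 1405000.00/11240.00 = 125.00 cm; y_c = 1199440.00/11240.00 = 106.71 cm.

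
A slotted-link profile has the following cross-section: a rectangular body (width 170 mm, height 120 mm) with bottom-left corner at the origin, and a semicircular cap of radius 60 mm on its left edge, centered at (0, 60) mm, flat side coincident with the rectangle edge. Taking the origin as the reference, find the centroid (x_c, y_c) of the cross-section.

rectangular body: A = 170 × 120 = 20400.00, centroid at (85.00, 60.00).
semicircular end: A = ½π·60² = 5654.87, centroid at (-25.46, 60.00).
ΣA = 26054.87 mm², ΣAx_c = 1590000.00 mm³, ΣAy_c = 1563292.01 mm³.
x_c = 1590000.00/26054.87 = 61.03 mm; y_c = 1563292.01/26054.87 = 60.00 mm.

x_c = 61.03 mm, y_c = 60.00 mm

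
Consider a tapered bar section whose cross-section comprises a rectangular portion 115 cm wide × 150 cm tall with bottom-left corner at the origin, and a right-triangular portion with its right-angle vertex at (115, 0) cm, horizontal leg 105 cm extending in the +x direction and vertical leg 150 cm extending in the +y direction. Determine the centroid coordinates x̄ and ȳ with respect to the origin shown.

rectangular portion: A = 115 × 150 = 17250.00, centroid at (57.50, 75.00).
triangular portion: A = ½·105·150 = 7875.00, centroid at (150.00, 50.00).
ΣA = 25125.00 cm², ΣAx̄ = 2173125.00 cm³, ΣAȳ = 1687500.00 cm³.
x̄ = 2173125.00/25125.00 = 86.49 cm; ȳ = 1687500.00/25125.00 = 67.16 cm.

x̄ = 86.49 cm, ȳ = 67.16 cm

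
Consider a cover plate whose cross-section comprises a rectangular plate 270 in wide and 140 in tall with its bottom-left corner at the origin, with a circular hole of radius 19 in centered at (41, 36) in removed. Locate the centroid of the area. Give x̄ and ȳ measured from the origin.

plate: A = 270 × 140 = 37800.00, centroid at (135.00, 70.00).
hole: A = −π·19² = -1134.11, centroid at (41.00, 36.00).
ΣA = 36665.89 in²
ΣAx̄ = (37800.00)(135.00) + (-1134.11)(41.00) = 5056501.29 in³
ΣAȳ = (37800.00)(70.00) + (-1134.11)(36.00) = 2605171.86 in³
x̄ = 5056501.29 / 36665.89 = 137.91 in
ȳ = 2605171.86 / 36665.89 = 71.05 in

x̄ = 137.91 in, ȳ = 71.05 in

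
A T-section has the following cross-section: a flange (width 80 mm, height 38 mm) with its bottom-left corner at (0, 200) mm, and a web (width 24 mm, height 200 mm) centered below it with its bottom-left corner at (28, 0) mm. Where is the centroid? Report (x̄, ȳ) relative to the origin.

web: A = 24 × 200 = 4800.00, centroid at (40.00, 100.00).
flange: A = 80 × 38 = 3040.00, centroid at (40.00, 219.00).
ΣA = 7840.00 mm², ΣAx̄ = 313600.00 mm³, ΣAȳ = 1145760.00 mm³.
x̄ = 313600.00/7840.00 = 40.00 mm; ȳ = 1145760.00/7840.00 = 146.14 mm.

x̄ = 40.00 mm, ȳ = 146.14 mm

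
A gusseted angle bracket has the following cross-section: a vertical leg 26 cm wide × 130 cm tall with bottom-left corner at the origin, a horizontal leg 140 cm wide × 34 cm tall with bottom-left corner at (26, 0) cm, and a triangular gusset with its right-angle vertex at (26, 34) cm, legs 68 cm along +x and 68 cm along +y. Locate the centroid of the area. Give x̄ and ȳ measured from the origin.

x̄ = 58.69 cm, ȳ = 41.30 cm

Part | A | x̄ᵢ | ȳᵢ | A·x̄ᵢ | A·ȳᵢ
vertical leg | 3380.00 | 13.00 | 65.00 | 43940.00 | 219700.00
horizontal leg | 4760.00 | 96.00 | 17.00 | 456960.00 | 80920.00
gusset | 2312.00 | 48.67 | 56.67 | 112517.33 | 131013.33
Σ | 10452.00 |  |  | 613417.33 | 431633.33
x̄ = 613417.33 / 10452.00 = 58.69 cm
ȳ = 431633.33 / 10452.00 = 41.30 cm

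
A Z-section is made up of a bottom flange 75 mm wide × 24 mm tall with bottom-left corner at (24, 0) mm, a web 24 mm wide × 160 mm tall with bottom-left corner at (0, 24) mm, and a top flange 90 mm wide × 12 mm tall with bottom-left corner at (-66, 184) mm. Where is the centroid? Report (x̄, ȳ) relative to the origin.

x̄ = 19.96 mm, ȳ = 93.18 mm

bottom flange: A = 75 × 24 = 1800.00, centroid at (61.50, 12.00).
web: A = 24 × 160 = 3840.00, centroid at (12.00, 104.00).
top flange: A = 90 × 12 = 1080.00, centroid at (-21.00, 190.00).
ΣA = 6720.00 mm², ΣAx̄ = 134100.00 mm³, ΣAȳ = 626160.00 mm³.
x̄ = 134100.00/6720.00 = 19.96 mm; ȳ = 626160.00/6720.00 = 93.18 mm.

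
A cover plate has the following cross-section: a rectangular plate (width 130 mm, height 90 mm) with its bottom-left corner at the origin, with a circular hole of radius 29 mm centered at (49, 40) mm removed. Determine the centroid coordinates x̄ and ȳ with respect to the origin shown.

plate: A = 130 × 90 = 11700.00, centroid at (65.00, 45.00).
hole: A = −π·29² = -2642.08, centroid at (49.00, 40.00).
ΣA = 9057.92 mm²
ΣAx̄ = (11700.00)(65.00) + (-2642.08)(49.00) = 631038.11 mm³
ΣAȳ = (11700.00)(45.00) + (-2642.08)(40.00) = 420816.82 mm³
x̄ = 631038.11 / 9057.92 = 69.67 mm
ȳ = 420816.82 / 9057.92 = 46.46 mm

x̄ = 69.67 mm, ȳ = 46.46 mm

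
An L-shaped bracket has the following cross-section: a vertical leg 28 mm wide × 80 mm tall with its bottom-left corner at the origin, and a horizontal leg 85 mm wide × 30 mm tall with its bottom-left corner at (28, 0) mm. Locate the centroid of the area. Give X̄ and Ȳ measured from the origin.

vertical leg: A = 28 × 80 = 2240.00, centroid at (14.00, 40.00).
horizontal leg: A = 85 × 30 = 2550.00, centroid at (70.50, 15.00).
ΣA = 4790.00 mm², ΣAX̄ = 211135.00 mm³, ΣAȲ = 127850.00 mm³.
X̄ = 211135.00/4790.00 = 44.08 mm; Ȳ = 127850.00/4790.00 = 26.69 mm.

X̄ = 44.08 mm, Ȳ = 26.69 mm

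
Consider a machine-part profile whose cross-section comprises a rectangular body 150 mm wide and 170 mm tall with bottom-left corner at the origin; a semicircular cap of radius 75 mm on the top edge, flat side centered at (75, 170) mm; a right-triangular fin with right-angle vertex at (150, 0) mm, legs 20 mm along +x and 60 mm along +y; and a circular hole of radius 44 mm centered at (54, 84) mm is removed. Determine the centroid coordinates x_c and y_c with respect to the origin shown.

rectangular body: A = 150 × 170 = 25500.00, centroid at (75.00, 85.00).
semicircular top: A = ½π·75² = 8835.73, centroid at (75.00, 201.83).
triangular fin: A = ½·20·60 = 600.00, centroid at (156.67, 20.00).
hole: A = −π·44² = -6082.12, centroid at (54.00, 84.00).
ΣA = 28853.61 mm²
ΣAx_c = (25500.00)(75.00) + (8835.73)(75.00) + (600.00)(156.67) + (-6082.12)(54.00) = 2340745.04 mm³
ΣAy_c = (25500.00)(85.00) + (8835.73)(201.83) + (600.00)(20.00) + (-6082.12)(84.00) = 3451925.62 mm³
x_c = 2340745.04 / 28853.61 = 81.12 mm
y_c = 3451925.62 / 28853.61 = 119.64 mm

x_c = 81.12 mm, y_c = 119.64 mm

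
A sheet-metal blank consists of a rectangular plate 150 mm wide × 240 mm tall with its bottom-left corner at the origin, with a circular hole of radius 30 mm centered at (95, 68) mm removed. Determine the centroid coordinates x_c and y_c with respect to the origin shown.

plate: A = 150 × 240 = 36000.00, centroid at (75.00, 120.00).
hole: A = −π·30² = -2827.43, centroid at (95.00, 68.00).
ΣA = 33172.57 mm²
ΣAx_c = (36000.00)(75.00) + (-2827.43)(95.00) = 2431393.83 mm³
ΣAy_c = (36000.00)(120.00) + (-2827.43)(68.00) = 4127734.53 mm³
x_c = 2431393.83 / 33172.57 = 73.30 mm
y_c = 4127734.53 / 33172.57 = 124.43 mm

x_c = 73.30 mm, y_c = 124.43 mm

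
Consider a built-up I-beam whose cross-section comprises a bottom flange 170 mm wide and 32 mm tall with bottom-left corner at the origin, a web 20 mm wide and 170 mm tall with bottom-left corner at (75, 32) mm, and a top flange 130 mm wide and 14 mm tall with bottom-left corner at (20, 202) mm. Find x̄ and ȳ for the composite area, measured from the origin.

Part | A | x̄ᵢ | ȳᵢ | A·x̄ᵢ | A·ȳᵢ
bottom flange | 5440.00 | 85.00 | 16.00 | 462400.00 | 87040.00
web | 3400.00 | 85.00 | 117.00 | 289000.00 | 397800.00
top flange | 1820.00 | 85.00 | 209.00 | 154700.00 | 380380.00
Σ | 10660.00 |  |  | 906100.00 | 865220.00
x̄ = 906100.00 / 10660.00 = 85.00 mm
ȳ = 865220.00 / 10660.00 = 81.17 mm

x̄ = 85.00 mm, ȳ = 81.17 mm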